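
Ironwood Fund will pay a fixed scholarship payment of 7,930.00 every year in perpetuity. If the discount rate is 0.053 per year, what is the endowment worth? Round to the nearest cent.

Level perpetuity: PV = C / r = 7,930.00 / 0.053 = 149,622.64

149622.64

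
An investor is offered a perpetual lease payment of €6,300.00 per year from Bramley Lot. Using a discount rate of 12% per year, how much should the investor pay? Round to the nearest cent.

Level perpetuity: PV = C / r = €6,300.00 / 0.12 = €52,500.00

€52500.00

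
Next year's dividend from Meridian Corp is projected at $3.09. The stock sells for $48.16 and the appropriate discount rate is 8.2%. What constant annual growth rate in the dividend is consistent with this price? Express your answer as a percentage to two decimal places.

P = D₁/(r−g) ⇒ g = r − D₁/P = 0.082 − $3.09/$48.16 = 0.017839

1.78%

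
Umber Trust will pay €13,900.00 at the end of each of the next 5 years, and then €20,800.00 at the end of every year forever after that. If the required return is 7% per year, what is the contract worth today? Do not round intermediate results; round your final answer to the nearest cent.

€268851.49

PV of 5-year annuity: €13,900.00 × [1 − (1+0.07)^−5] / 0.07 = 56992.74436
Perpetuity value at year 5: €20,800.00 / 0.07 = 297142.85714
PV of perpetuity: 297142.85714 / (1+0.07)^5 = 211858.75048
Total PV = 56992.74436 + 211858.75048 = 268851.49483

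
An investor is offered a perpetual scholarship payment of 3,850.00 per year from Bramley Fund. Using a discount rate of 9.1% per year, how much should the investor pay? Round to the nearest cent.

Level perpetuity: PV = C / r = 3,850.00 / 0.091 = 42,307.69

42307.69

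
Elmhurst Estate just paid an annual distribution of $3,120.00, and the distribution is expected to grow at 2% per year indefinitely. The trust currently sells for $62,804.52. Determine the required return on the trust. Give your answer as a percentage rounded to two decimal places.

D₁ = $3,120.00 × 1.02 = $3,182.4000
P = D₁/(r − g) ⇒ r = D₁/P + g = $3,182.4000/$62,804.52 + 0.02 = 0.050672 + 0.02 = 0.070672

7.07%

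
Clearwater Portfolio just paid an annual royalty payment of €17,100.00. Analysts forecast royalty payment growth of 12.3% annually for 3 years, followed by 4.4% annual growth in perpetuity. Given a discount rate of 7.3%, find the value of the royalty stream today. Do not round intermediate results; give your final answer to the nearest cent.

D_1 = 19203.30000
D_2 = 21565.30590
D_3 = 24217.83853
Terminal value at year 3: TV = D_3×(1+g_2)/(r−g_2) = 25283.42342/0.029 = 871842.18693
P_0 = D_1/(1+r)^1 + D_2/(1+r)^2 + D_3/(1+r)^3 + TV/(1+r)^3
    = 17896.83131 + 18730.79363 + 19603.61719 + 705730.21892 = 761961.46106

€761961.46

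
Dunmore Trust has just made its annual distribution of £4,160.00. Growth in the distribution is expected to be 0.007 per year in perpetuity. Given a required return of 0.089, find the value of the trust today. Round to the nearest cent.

D₁ = D₀ × (1 + g) = £4,160.00 × 1.007 = £4,189.1200
Growing perpetuity: P = D₁ / (r − g) = £4,189.1200 / (0.089 − 0.007) = £51,086.83

£51086.83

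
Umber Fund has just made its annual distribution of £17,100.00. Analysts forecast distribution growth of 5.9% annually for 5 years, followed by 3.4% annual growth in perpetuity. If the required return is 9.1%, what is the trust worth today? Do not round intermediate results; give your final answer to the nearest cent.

£345563.77

D_1 = 18108.90000
D_2 = 19177.32510
D_3 = 20308.78728
D_4 = 21507.00573
D_5 = 22775.91907
Terminal value at year 5: TV = D_5×(1+g_2)/(r−g_2) = 23550.30032/0.057 = 413163.16345
P_0 = D_1/(1+r)^1 + D_2/(1+r)^2 + D_3/(1+r)^3 + D_4/(1+r)^4 + D_5/(1+r)^5 + TV/(1+r)^5
    = 16598.44180 + 16111.59474 + 15639.02734 + 15180.32077 + 14735.06846 + 267299.31209 = 345563.76520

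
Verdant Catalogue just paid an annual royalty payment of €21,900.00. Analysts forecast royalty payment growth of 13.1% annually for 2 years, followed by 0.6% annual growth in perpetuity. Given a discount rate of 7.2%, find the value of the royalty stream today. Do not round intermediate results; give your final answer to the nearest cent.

€419046.43

D_1 = 24768.90000
D_2 = 28013.62590
Terminal value at year 2: TV = D_2×(1+g_2)/(r−g_2) = 28181.70766/0.066 = 426995.57054
P_0 = D_1/(1+r)^1 + D_2/(1+r)^2 + TV/(1+r)^2
    = 23105.31716 + 24376.97175 + 371564.14511 = 419046.43402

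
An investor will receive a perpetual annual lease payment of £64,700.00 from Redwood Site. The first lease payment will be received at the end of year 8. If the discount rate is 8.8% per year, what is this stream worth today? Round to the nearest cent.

£407398.42

Value at end of year 7: C / r = £64,700.00 / 0.088 = £735,227.2727
Discount to today: PV = £735,227.2727 / (1 + 0.088)^7 = £735,227.2727 / 1.804689 = £407,398.42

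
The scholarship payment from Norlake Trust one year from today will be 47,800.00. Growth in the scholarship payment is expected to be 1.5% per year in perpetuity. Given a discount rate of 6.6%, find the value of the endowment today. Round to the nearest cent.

Growing perpetuity: P = D₁ / (r − g) = 47,800.0000 / (0.066 − 0.015) = 937,254.90

937254.90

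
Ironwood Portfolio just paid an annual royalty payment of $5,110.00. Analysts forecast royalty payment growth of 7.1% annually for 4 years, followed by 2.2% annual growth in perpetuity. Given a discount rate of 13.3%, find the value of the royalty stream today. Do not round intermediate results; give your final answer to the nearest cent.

D_1 = 5472.81000
D_2 = 5861.37951
D_3 = 6277.53746
D_4 = 6723.24261
Terminal value at year 4: TV = D_4×(1+g_2)/(r−g_2) = 6871.15395/0.111 = 61902.28786
P_0 = D_1/(1+r)^1 + D_2/(1+r)^2 + D_3/(1+r)^3 + D_4/(1+r)^4 + TV/(1+r)^4
    = 4830.37070 + 4566.04326 + 4316.18035 + 4079.99043 + 37565.31726 = 55357.90199

$55357.90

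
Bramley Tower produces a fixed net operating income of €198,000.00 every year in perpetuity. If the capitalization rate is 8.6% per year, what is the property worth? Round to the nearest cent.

€2302325.58

Level perpetuity: PV = C / r = €198,000.00 / 0.086 = €2,302,325.58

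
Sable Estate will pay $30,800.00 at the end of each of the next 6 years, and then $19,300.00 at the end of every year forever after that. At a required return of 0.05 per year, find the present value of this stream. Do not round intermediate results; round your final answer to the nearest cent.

PV of 6-year annuity: $30,800.00 × [1 − (1+0.05)^−6] / 0.05 = 156331.31567
Perpetuity value at year 6: $19,300.00 / 0.05 = 386000.00000
PV of perpetuity: 386000.00000 / (1+0.05)^6 = 288039.14310
Total PV = 156331.31567 + 288039.14310 = 444370.45877

$444370.46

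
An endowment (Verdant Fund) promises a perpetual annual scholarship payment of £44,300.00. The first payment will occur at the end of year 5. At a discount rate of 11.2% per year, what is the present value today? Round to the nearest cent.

Value at end of year 4: C / r = £44,300.00 / 0.112 = £395,535.7143
Discount to today: PV = £395,535.7143 / (1 + 0.112)^4 = £395,535.7143 / 1.529041 = £258,682.21

£258682.21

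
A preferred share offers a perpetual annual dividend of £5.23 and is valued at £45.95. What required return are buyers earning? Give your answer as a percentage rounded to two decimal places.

P = C/r ⇒ r = C/P = £5.23/£45.95 = 0.113819

11.38%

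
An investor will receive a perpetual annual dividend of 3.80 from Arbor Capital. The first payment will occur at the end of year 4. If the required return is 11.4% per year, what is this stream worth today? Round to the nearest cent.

Value at end of year 3: C / r = 3.80 / 0.114 = 33.3333
Discount to today: PV = 33.3333 / (1 + 0.114)^3 = 33.3333 / 1.382470 = 24.11

24.11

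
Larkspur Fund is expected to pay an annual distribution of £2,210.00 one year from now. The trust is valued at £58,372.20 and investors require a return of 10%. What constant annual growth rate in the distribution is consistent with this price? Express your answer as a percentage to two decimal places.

P = D₁/(r−g) ⇒ g = r − D₁/P = 0.1 − £2,210.00/£58,372.20 = 0.062140

6.21%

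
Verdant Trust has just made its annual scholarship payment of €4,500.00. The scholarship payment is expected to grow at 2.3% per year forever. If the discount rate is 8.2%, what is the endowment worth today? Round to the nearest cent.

D₁ = D₀ × (1 + g) = €4,500.00 × 1.023 = €4,603.5000
Growing perpetuity: P = D₁ / (r − g) = €4,603.5000 / (0.082 − 0.023) = €78,025.42

€78025.42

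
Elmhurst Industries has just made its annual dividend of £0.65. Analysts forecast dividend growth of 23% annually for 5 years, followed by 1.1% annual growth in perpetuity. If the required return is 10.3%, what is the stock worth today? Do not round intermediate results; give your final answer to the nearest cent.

D_1 = 0.79950
D_2 = 0.98338
D_3 = 1.20956
D_4 = 1.48776
D_5 = 1.82995
Terminal value at year 5: TV = D_5×(1+g_2)/(r−g_2) = 1.85008/0.092 = 20.10954
P_0 = D_1/(1+r)^1 + D_2/(1+r)^2 + D_3/(1+r)^3 + D_4/(1+r)^4 + D_5/(1+r)^5 + TV/(1+r)^5
    = 0.72484 + 0.80830 + 0.90137 + 1.00515 + 1.12089 + 12.31756 = 16.87811

£16.88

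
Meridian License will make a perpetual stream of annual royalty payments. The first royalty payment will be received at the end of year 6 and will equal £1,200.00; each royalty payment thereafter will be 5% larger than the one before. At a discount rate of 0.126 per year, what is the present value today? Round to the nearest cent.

Value at end of year 5: C₁ / (r − g) = £1,200.00 / (0.126 − 0.05) = £15,789.4737
Discount to today: PV = £15,789.4737 / (1 + 0.126)^5 = £15,789.4737 / 1.810056 = £8,723.20

£8723.20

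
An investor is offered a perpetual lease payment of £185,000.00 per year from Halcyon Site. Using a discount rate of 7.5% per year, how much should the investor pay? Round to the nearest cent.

Level perpetuity: PV = C / r = £185,000.00 / 0.075 = £2,466,666.67

£2466666.67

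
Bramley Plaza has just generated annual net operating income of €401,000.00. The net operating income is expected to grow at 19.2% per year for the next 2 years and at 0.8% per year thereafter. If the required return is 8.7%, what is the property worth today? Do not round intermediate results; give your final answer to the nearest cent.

D_1 = 477992.00000
D_2 = 569766.46400
Terminal value at year 2: TV = D_2×(1+g_2)/(r−g_2) = 574324.59571/0.079 = 7269931.59129
P_0 = D_1/(1+r)^1 + D_2/(1+r)^2 + TV/(1+r)^2
    = 439735.05060 + 482211.75742 + 6152777.86680 = 7074724.67481

€7074724.67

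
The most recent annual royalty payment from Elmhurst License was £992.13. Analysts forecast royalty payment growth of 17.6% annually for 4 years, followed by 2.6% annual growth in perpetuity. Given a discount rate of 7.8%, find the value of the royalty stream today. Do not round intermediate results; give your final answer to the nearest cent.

£32680.94

D_1 = 1166.74488
D_2 = 1372.09198
D_3 = 1613.58017
D_4 = 1897.57028
Terminal value at year 4: TV = D_4×(1+g_2)/(r−g_2) = 1946.90710/0.052 = 37440.52123
P_0 = D_1/(1+r)^1 + D_2/(1+r)^2 + D_3/(1+r)^3 + D_4/(1+r)^4 + TV/(1+r)^4
    = 1082.32364 + 1180.71669 + 1288.05458 + 1405.15045 + 27724.69918 = 32680.94454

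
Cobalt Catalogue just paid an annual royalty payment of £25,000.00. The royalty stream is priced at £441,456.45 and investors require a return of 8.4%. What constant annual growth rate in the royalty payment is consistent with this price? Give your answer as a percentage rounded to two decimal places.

P = D₀(1+g)/(r−g) ⇒ P(r−g) = D₀(1+g) ⇒ g(P+D₀) = P·r − D₀
g = (P·r − D₀)/(P + D₀) = (£441,456.45×0.084 − £25,000.00) / (£441,456.45 + £25,000.00) = 0.025902

2.59%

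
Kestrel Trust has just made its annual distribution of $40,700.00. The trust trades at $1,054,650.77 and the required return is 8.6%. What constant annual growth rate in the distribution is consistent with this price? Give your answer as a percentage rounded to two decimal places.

4.56%

P = D₀(1+g)/(r−g) ⇒ P(r−g) = D₀(1+g) ⇒ g(P+D₀) = P·r − D₀
g = (P·r − D₀)/(P + D₀) = ($1,054,650.77×0.086 − $40,700.00) / ($1,054,650.77 + $40,700.00) = 0.045647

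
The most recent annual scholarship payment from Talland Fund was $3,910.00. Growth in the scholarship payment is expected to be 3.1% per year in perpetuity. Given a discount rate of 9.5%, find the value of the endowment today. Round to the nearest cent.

$62987.66

D₁ = D₀ × (1 + g) = $3,910.00 × 1.031 = $4,031.2100
Growing perpetuity: P = D₁ / (r − g) = $4,031.2100 / (0.095 − 0.031) = $62,987.66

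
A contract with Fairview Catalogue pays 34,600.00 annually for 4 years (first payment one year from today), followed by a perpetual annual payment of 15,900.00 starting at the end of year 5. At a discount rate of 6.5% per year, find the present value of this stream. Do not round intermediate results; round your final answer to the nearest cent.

308677.82

PV of 4-year annuity: 34,600.00 × [1 − (1+0.065)^−4] / 0.065 = 118532.63162
Perpetuity value at year 4: 15,900.00 / 0.065 = 244615.38462
PV of perpetuity: 244615.38462 / (1+0.065)^4 = 190145.18685
Total PV = 118532.63162 + 190145.18685 = 308677.81847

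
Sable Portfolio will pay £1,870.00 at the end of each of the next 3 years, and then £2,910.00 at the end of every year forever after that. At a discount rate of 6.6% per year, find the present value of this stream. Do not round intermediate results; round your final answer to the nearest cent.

PV of 3-year annuity: £1,870.00 × [1 − (1+0.066)^−3] / 0.066 = 4943.55764
Perpetuity value at year 3: £2,910.00 / 0.066 = 44090.90909
PV of perpetuity: 44090.90909 / (1+0.066)^3 = 36397.99319
Total PV = 4943.55764 + 36397.99319 = 41341.55083

£41341.55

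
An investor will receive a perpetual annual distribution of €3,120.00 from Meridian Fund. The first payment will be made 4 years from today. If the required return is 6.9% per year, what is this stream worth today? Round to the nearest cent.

€37014.54

Value at end of year 3: C / r = €3,120.00 / 0.069 = €45,217.3913
Discount to today: PV = €45,217.3913 / (1 + 0.069)^3 = €45,217.3913 / 1.221612 = €37,014.54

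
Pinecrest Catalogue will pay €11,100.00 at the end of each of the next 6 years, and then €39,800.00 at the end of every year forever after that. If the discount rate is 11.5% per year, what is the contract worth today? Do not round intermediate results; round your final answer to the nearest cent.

PV of 6-year annuity: €11,100.00 × [1 − (1+0.115)^−6] / 0.115 = 46290.26377
Perpetuity value at year 6: €39,800.00 / 0.115 = 346086.95652
PV of perpetuity: 346086.95652 / (1+0.115)^6 = 180109.25400
Total PV = 46290.26377 + 180109.25400 = 226399.51777

€226399.52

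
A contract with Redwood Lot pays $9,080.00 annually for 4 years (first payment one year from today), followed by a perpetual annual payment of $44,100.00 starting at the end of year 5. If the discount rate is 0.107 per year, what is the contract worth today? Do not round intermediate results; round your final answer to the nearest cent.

$302802.29

PV of 4-year annuity: $9,080.00 × [1 − (1+0.107)^−4] / 0.107 = 28351.59829
Perpetuity value at year 4: $44,100.00 / 0.107 = 412149.53271
PV of perpetuity: 412149.53271 / (1+0.107)^4 = 274450.69081
Total PV = 28351.59829 + 274450.69081 = 302802.28910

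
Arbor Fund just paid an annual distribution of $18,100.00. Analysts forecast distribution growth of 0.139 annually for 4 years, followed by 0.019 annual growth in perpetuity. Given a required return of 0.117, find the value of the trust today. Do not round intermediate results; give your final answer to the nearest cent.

$279509.80

D_1 = 20615.90000
D_2 = 23481.51010
D_3 = 26745.44000
D_4 = 30463.05616
Terminal value at year 4: TV = D_4×(1+g_2)/(r−g_2) = 31041.85423/0.098 = 316753.61461
P_0 = D_1/(1+r)^1 + D_2/(1+r)^2 + D_3/(1+r)^3 + D_4/(1+r)^4 + TV/(1+r)^4
    = 18456.49060 + 18820.00250 + 19190.67399 + 19568.64608 + 203473.98326 = 279509.79644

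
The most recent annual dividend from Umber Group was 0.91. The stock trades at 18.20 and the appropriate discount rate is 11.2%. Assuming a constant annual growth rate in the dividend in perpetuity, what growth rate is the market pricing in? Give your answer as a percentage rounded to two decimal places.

5.90%

P = D₀(1+g)/(r−g) ⇒ P(r−g) = D₀(1+g) ⇒ g(P+D₀) = P·r − D₀
g = (P·r − D₀)/(P + D₀) = (18.20×0.112 − 0.91) / (18.20 + 0.91) = 0.059048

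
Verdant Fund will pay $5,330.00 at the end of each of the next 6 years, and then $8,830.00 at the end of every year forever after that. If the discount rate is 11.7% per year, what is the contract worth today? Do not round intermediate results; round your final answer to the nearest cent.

$60957.06

PV of 6-year annuity: $5,330.00 × [1 − (1+0.117)^−6] / 0.117 = 22101.26459
Perpetuity value at year 6: $8,830.00 / 0.117 = 75470.08547
PV of perpetuity: 75470.08547 / (1+0.117)^6 = 38855.79536
Total PV = 22101.26459 + 38855.79536 = 60957.05994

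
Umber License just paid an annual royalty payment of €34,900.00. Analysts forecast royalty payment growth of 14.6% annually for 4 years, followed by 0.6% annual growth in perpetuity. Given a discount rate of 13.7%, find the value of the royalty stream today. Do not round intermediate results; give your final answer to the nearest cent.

€418982.29

D_1 = 39995.40000
D_2 = 45834.72840
D_3 = 52526.59875
D_4 = 60195.48216
Terminal value at year 4: TV = D_4×(1+g_2)/(r−g_2) = 60556.65506/0.131 = 462264.54241
P_0 = D_1/(1+r)^1 + D_2/(1+r)^2 + D_3/(1+r)^3 + D_4/(1+r)^4 + TV/(1+r)^4
    = 35176.25330 + 35454.69330 + 35735.33731 + 36018.20277 + 276597.80146 = 418982.28814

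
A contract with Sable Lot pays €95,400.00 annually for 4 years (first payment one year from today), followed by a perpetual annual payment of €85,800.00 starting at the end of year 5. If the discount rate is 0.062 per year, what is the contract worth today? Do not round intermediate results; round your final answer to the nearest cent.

€1416984.20

PV of 4-year annuity: €95,400.00 × [1 − (1+0.062)^−4] / 0.062 = 329062.77344
Perpetuity value at year 4: €85,800.00 / 0.062 = 1383870.96774
PV of perpetuity: 1383870.96774 / (1+0.062)^4 = 1087921.42937
Total PV = 329062.77344 + 1087921.42937 = 1416984.20280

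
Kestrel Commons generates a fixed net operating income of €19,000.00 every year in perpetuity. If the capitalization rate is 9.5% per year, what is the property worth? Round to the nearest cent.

Level perpetuity: PV = C / r = €19,000.00 / 0.095 = €200,000.00

€200000.00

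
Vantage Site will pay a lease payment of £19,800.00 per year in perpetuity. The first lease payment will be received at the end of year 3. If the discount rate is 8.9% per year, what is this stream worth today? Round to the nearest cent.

Value at end of year 2: C / r = £19,800.00 / 0.089 = £222,471.9101
Discount to today: PV = £222,471.9101 / (1 + 0.089)^2 = £222,471.9101 / 1.185921 = £187,594.21

£187594.21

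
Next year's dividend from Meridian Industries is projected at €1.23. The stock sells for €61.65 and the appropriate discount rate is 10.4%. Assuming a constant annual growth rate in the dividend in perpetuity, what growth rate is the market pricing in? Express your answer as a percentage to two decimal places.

8.40%

P = D₁/(r−g) ⇒ g = r − D₁/P = 0.104 − €1.23/€61.65 = 0.084049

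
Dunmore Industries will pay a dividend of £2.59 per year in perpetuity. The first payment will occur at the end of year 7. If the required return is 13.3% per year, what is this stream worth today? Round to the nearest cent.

£9.21

Value at end of year 6: C / r = £2.59 / 0.133 = £19.4737
Discount to today: PV = £19.4737 / (1 + 0.133)^6 = £19.4737 / 2.115336 = £9.21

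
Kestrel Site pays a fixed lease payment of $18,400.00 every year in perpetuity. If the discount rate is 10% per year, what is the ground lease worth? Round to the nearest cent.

$184000.00

Level perpetuity: PV = C / r = $18,400.00 / 0.1 = $184,000.00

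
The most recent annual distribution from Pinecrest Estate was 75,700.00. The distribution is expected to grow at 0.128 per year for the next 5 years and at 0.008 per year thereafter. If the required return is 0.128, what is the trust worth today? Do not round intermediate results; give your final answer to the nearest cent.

D_1 = 85389.60000
D_2 = 96319.46880
D_3 = 108648.36081
D_4 = 122555.35099
D_5 = 138242.43592
Terminal value at year 5: TV = D_5×(1+g_2)/(r−g_2) = 139348.37540/0.12 = 1161236.46170
P_0 = D_1/(1+r)^1 + D_2/(1+r)^2 + D_3/(1+r)^3 + D_4/(1+r)^4 + D_5/(1+r)^5 + TV/(1+r)^5
    = 75700.00000 + 75700.00000 + 75700.00000 + 75700.00000 + 75700.00000 + 635880.00000 = 1014380.00000

1014380.00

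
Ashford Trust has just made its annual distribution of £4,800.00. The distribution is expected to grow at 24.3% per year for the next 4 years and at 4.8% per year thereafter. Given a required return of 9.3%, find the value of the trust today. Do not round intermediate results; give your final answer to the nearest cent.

D_1 = 5966.40000
D_2 = 7416.23520
D_3 = 9218.38035
D_4 = 11458.44678
Terminal value at year 4: TV = D_4×(1+g_2)/(r−g_2) = 12008.45222/0.045 = 266854.49389
P_0 = D_1/(1+r)^1 + D_2/(1+r)^2 + D_3/(1+r)^3 + D_4/(1+r)^4 + TV/(1+r)^4
    = 5458.73742 + 6207.87796 + 7059.82828 + 8028.69767 + 186979.44787 = 213734.58919

£213734.59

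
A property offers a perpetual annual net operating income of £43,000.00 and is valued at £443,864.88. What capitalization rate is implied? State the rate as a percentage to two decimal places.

P = C/r ⇒ r = C/P = £43,000.00/£443,864.88 = 0.096876

9.69%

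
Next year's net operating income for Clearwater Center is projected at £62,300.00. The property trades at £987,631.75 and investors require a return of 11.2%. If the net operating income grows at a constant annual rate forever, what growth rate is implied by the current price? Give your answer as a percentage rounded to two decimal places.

4.89%

P = D₁/(r−g) ⇒ g = r − D₁/P = 0.112 − £62,300.00/£987,631.75 = 0.048920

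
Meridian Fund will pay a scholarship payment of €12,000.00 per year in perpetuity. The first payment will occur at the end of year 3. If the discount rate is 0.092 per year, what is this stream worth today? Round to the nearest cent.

€109382.57

Value at end of year 2: C / r = €12,000.00 / 0.092 = €130,434.7826
Discount to today: PV = €130,434.7826 / (1 + 0.092)^2 = €130,434.7826 / 1.192464 = €109,382.57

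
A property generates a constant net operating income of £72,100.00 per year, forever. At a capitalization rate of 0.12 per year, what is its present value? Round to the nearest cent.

Level perpetuity: PV = C / r = £72,100.00 / 0.12 = £600,833.33

£600833.33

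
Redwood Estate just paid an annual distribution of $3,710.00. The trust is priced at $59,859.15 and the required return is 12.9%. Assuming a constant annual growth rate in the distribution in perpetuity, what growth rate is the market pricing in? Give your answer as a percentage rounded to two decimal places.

P = D₀(1+g)/(r−g) ⇒ P(r−g) = D₀(1+g) ⇒ g(P+D₀) = P·r − D₀
g = (P·r − D₀)/(P + D₀) = ($59,859.15×0.129 − $3,710.00) / ($59,859.15 + $3,710.00) = 0.063110

6.31%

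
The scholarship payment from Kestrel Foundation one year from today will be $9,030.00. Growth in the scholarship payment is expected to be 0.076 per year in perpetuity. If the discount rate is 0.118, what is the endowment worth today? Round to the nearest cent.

Growing perpetuity: P = D₁ / (r − g) = $9,030.0000 / (0.118 − 0.076) = $215,000.00

$215000.00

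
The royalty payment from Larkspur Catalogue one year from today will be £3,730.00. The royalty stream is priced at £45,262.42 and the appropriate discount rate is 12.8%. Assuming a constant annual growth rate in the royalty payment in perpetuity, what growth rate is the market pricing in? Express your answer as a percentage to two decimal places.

4.56%

P = D₁/(r−g) ⇒ g = r − D₁/P = 0.128 − £3,730.00/£45,262.42 = 0.045592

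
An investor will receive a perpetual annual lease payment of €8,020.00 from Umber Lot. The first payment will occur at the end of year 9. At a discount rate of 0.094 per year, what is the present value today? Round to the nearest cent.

Value at end of year 8: C / r = €8,020.00 / 0.094 = €85,319.1489
Discount to today: PV = €85,319.1489 / (1 + 0.094)^8 = €85,319.1489 / 2.051817 = €41,582.25

€41582.25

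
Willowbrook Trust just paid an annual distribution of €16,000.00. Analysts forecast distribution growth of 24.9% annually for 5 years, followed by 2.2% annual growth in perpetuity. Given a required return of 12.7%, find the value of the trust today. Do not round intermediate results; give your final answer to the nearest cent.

€370408.23

D_1 = 19984.00000
D_2 = 24960.01600
D_3 = 31175.05998
D_4 = 38937.64992
D_5 = 48633.12475
Terminal value at year 5: TV = D_5×(1+g_2)/(r−g_2) = 49703.05349/0.105 = 473362.41423
P_0 = D_1/(1+r)^1 + D_2/(1+r)^2 + D_3/(1+r)^3 + D_4/(1+r)^4 + D_5/(1+r)^5 + TV/(1+r)^5
    = 17732.03194 + 19651.55980 + 21778.88038 + 24136.48767 + 26749.31064 + 260359.95693 = 370408.22737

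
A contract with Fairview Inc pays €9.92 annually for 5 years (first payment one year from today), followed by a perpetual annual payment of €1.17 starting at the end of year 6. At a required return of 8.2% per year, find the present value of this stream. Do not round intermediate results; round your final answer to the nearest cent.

PV of 5-year annuity: €9.92 × [1 − (1+0.082)^−5] / 0.082 = 39.39978
Perpetuity value at year 5: €1.17 / 0.082 = 14.26829
PV of perpetuity: 14.26829 / (1+0.082)^5 = 9.62134
Total PV = 39.39978 + 9.62134 = 49.02112

€49.02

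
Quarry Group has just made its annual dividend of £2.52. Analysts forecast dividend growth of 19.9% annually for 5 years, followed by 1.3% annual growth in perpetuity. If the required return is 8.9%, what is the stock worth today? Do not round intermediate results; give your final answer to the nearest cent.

D_1 = 3.02148
D_2 = 3.62275
D_3 = 4.34368
D_4 = 5.20808
D_5 = 6.24448
Terminal value at year 5: TV = D_5×(1+g_2)/(r−g_2) = 6.32566/0.076 = 83.23238
P_0 = D_1/(1+r)^1 + D_2/(1+r)^2 + D_3/(1+r)^3 + D_4/(1+r)^4 + D_5/(1+r)^5 + TV/(1+r)^5
    = 2.77455 + 3.05480 + 3.36337 + 3.70310 + 4.07715 + 54.34416 = 71.31714

£71.32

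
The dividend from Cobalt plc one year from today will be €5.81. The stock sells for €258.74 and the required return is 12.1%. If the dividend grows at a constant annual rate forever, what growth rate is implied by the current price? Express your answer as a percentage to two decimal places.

9.85%

P = D₁/(r−g) ⇒ g = r − D₁/P = 0.121 − €5.81/€258.74 = 0.098545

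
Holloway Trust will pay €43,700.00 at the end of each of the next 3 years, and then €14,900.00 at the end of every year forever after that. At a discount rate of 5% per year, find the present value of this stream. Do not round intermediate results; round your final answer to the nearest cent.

€376429.54

PV of 3-year annuity: €43,700.00 × [1 − (1+0.05)^−3] / 0.05 = 119005.93888
Perpetuity value at year 3: €14,900.00 / 0.05 = 298000.00000
PV of perpetuity: 298000.00000 / (1+0.05)^3 = 257423.60436
Total PV = 119005.93888 + 257423.60436 = 376429.54325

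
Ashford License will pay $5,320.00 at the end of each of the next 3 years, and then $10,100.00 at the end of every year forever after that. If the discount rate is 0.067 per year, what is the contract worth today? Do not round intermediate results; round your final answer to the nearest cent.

PV of 3-year annuity: $5,320.00 × [1 − (1+0.067)^−3] / 0.067 = 14038.24006
Perpetuity value at year 3: $10,100.00 / 0.067 = 150746.26866
PV of perpetuity: 150746.26866 / (1+0.067)^3 = 124094.72267
Total PV = 14038.24006 + 124094.72267 = 138132.96273

$138132.96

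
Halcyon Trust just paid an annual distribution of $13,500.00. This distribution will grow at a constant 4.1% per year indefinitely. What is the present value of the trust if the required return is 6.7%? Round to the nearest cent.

D₁ = D₀ × (1 + g) = $13,500.00 × 1.041 = $14,053.5000
Growing perpetuity: P = D₁ / (r − g) = $14,053.5000 / (0.067 − 0.041) = $540,519.23

$540519.23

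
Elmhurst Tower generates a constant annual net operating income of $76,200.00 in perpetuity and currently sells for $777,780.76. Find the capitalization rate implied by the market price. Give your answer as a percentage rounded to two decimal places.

P = C/r ⇒ r = C/P = $76,200.00/$777,780.76 = 0.097971

9.80%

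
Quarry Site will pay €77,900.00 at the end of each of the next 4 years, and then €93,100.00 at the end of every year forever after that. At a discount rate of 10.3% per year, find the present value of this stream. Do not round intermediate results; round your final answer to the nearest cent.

€856012.78

PV of 4-year annuity: €77,900.00 × [1 − (1+0.103)^−4] / 0.103 = 245337.40813
Perpetuity value at year 4: €93,100.00 / 0.103 = 903883.49515
PV of perpetuity: 903883.49515 / (1+0.103)^4 = 610675.37324
Total PV = 245337.40813 + 610675.37324 = 856012.78136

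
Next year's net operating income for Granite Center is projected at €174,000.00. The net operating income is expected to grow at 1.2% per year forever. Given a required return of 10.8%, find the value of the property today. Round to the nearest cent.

€1812500.00

Growing perpetuity: P = D₁ / (r − g) = €174,000.0000 / (0.108 − 0.012) = €1,812,500.00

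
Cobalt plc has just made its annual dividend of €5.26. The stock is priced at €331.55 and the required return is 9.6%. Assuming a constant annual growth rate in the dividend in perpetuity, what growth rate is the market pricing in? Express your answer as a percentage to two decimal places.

P = D₀(1+g)/(r−g) ⇒ P(r−g) = D₀(1+g) ⇒ g(P+D₀) = P·r − D₀
g = (P·r − D₀)/(P + D₀) = (€331.55×0.096 − €5.26) / (€331.55 + €5.26) = 0.078884

7.89%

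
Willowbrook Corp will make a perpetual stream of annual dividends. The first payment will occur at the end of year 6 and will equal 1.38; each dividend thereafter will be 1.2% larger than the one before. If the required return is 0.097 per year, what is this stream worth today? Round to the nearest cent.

Value at end of year 5: C₁ / (r − g) = 1.38 / (0.097 − 0.012) = 16.2353
Discount to today: PV = 16.2353 / (1 + 0.097)^5 = 16.2353 / 1.588668 = 10.22

10.22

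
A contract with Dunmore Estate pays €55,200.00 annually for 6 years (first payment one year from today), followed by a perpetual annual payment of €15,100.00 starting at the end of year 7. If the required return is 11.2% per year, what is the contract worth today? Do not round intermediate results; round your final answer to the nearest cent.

€303493.05

PV of 6-year annuity: €55,200.00 × [1 − (1+0.112)^−6] / 0.112 = 232186.37480
Perpetuity value at year 6: €15,100.00 / 0.112 = 134821.42857
PV of perpetuity: 134821.42857 / (1+0.112)^6 = 71306.67749
Total PV = 232186.37480 + 71306.67749 = 303493.05229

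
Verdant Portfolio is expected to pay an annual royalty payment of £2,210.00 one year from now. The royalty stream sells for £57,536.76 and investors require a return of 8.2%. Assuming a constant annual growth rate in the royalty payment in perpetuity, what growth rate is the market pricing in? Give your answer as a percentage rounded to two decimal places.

P = D₁/(r−g) ⇒ g = r − D₁/P = 0.082 − £2,210.00/£57,536.76 = 0.043590

4.36%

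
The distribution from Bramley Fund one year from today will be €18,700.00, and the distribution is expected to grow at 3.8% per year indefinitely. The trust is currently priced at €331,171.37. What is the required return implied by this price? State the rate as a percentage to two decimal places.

9.45%

P = D₁/(r − g) ⇒ r = D₁/P + g = €18,700.0000/€331,171.37 + 0.038 = 0.056466 + 0.038 = 0.094466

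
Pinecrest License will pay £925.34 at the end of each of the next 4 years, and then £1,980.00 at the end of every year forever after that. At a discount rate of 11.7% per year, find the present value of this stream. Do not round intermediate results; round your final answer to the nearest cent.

£13699.36

PV of 4-year annuity: £925.34 × [1 − (1+0.117)^−4] / 0.117 = 2828.43187
Perpetuity value at year 4: £1,980.00 / 0.117 = 16923.07692
PV of perpetuity: 16923.07692 / (1+0.117)^4 = 10870.92842
Total PV = 2828.43187 + 10870.92842 = 13699.36029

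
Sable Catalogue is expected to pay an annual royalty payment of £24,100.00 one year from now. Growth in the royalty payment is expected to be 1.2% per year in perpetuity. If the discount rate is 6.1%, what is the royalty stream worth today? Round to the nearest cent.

Growing perpetuity: P = D₁ / (r − g) = £24,100.0000 / (0.061 − 0.012) = £491,836.73

£491836.73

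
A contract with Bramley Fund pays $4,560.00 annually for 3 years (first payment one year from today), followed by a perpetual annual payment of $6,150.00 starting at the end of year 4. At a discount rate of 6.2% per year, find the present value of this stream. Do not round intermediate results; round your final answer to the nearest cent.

$94959.14

PV of 3-year annuity: $4,560.00 × [1 − (1+0.062)^−3] / 0.062 = 12143.97143
Perpetuity value at year 3: $6,150.00 / 0.062 = 99193.54839
PV of perpetuity: 99193.54839 / (1+0.062)^3 = 82815.16587
Total PV = 12143.97143 + 82815.16587 = 94959.13730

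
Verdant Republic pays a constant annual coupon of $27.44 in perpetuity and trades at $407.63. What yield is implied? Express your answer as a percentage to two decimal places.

6.73%

P = C/r ⇒ r = C/P = $27.44/$407.63 = 0.067316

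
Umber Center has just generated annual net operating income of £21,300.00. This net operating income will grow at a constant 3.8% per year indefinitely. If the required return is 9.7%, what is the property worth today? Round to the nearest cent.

£374735.59

D₁ = D₀ × (1 + g) = £21,300.00 × 1.038 = £22,109.4000
Growing perpetuity: P = D₁ / (r − g) = £22,109.4000 / (0.097 − 0.038) = £374,735.59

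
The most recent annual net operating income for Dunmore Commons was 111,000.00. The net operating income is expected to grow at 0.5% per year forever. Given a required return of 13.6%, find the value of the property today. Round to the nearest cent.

D₁ = D₀ × (1 + g) = 111,000.00 × 1.005 = 111,555.0000
Growing perpetuity: P = D₁ / (r − g) = 111,555.0000 / (0.136 − 0.005) = 851,564.89

851564.89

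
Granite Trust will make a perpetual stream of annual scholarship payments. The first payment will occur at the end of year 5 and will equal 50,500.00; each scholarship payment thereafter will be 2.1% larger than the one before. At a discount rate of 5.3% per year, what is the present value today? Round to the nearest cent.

1283594.70

Value at end of year 4: C₁ / (r − g) = 50,500.00 / (0.053 − 0.021) = 1,578,125.0000
Discount to today: PV = 1,578,125.0000 / (1 + 0.053)^4 = 1,578,125.0000 / 1.229457 = 1,283,594.70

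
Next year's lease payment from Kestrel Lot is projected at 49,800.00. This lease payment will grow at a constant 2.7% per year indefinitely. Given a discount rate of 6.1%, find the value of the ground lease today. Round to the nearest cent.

1464705.88

Growing perpetuity: P = D₁ / (r − g) = 49,800.0000 / (0.061 − 0.027) = 1,464,705.88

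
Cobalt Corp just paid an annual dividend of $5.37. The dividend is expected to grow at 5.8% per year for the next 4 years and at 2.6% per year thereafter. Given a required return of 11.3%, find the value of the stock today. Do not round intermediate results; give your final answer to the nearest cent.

D_1 = 5.68146
D_2 = 6.01098
D_3 = 6.35962
D_4 = 6.72848
Terminal value at year 4: TV = D_4×(1+g_2)/(r−g_2) = 6.90342/0.087 = 79.34966
P_0 = D_1/(1+r)^1 + D_2/(1+r)^2 + D_3/(1+r)^3 + D_4/(1+r)^4 + TV/(1+r)^4
    = 5.10464 + 4.85239 + 4.61260 + 4.38466 + 51.70879 = 70.66308

$70.66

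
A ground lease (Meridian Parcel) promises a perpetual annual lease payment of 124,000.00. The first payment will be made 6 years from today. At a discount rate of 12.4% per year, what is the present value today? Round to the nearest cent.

Value at end of year 5: C / r = 124,000.00 / 0.124 = 1,000,000.0000
Discount to today: PV = 1,000,000.0000 / (1 + 0.124)^5 = 1,000,000.0000 / 1.794038 = 557,401.90

557401.90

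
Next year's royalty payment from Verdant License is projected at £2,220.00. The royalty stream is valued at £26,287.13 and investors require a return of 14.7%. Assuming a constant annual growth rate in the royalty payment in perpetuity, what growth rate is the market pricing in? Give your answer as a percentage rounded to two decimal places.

6.25%

P = D₁/(r−g) ⇒ g = r − D₁/P = 0.147 − £2,220.00/£26,287.13 = 0.062548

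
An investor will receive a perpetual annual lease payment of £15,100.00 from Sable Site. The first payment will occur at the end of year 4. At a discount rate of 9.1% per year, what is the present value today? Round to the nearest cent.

Value at end of year 3: C / r = £15,100.00 / 0.091 = £165,934.0659
Discount to today: PV = £165,934.0659 / (1 + 0.091)^3 = £165,934.0659 / 1.298597 = £127,779.53

£127779.53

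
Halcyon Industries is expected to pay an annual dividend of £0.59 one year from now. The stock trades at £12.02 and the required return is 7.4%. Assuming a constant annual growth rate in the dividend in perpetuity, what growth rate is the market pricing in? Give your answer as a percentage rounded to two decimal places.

P = D₁/(r−g) ⇒ g = r − D₁/P = 0.074 − £0.59/£12.02 = 0.024915

2.49%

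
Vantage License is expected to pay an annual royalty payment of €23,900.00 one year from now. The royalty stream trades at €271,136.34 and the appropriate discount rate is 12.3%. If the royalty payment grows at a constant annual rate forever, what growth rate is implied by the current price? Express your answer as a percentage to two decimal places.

3.49%

P = D₁/(r−g) ⇒ g = r − D₁/P = 0.123 − €23,900.00/€271,136.34 = 0.034852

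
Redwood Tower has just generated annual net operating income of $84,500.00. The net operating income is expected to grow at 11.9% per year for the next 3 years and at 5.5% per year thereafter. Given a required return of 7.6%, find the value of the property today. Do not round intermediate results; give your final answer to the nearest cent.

D_1 = 94555.50000
D_2 = 105807.60450
D_3 = 118398.70944
Terminal value at year 3: TV = D_3×(1+g_2)/(r−g_2) = 124910.63845/0.021 = 5948125.64069
P_0 = D_1/(1+r)^1 + D_2/(1+r)^2 + D_3/(1+r)^3 + TV/(1+r)^3
    = 87876.85874 + 91388.66629 + 95040.81559 + 4774669.54517 = 5048975.88579

$5048975.89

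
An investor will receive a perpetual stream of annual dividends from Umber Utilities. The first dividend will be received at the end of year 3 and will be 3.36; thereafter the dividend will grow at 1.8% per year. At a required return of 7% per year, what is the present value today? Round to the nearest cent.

Value at end of year 2: C₁ / (r − g) = 3.36 / (0.07 − 0.018) = 64.6154
Discount to today: PV = 64.6154 / (1 + 0.07)^2 = 64.6154 / 1.144900 = 56.44

56.44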